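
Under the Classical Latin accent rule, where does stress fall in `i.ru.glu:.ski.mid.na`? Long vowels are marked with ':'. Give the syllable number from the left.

Classical Latin: stress the penult if heavy (long vowel or closed), else the antepenult.
Weights: 4 ski L, 5 mid H, 6 na L.
The penult (syllable 5, mid) is heavy, so it takes stress.
Stress on syllable 5: i.ru.glu:.ski.ˈmid.na.

5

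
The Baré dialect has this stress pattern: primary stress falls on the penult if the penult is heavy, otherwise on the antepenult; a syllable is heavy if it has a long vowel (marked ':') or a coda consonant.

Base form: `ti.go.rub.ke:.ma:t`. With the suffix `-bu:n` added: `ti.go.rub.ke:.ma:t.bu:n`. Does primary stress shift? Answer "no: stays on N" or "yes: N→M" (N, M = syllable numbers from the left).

yes: 4→5

Base `ti.go.rub.ke:.ma:t` (5 syllables):
  Weights: 3 rub H, 4 ke: H, 5 ma:t H.
  The penult (syllable 4, ke:) is heavy, so it takes stress.
  → primary stress on syllable 4.
Suffixed `ti.go.rub.ke:.ma:t.bu:n` (6 syllables):
  Weights: 4 ke: H, 5 ma:t H, 6 bu:n H.
  The penult (syllable 5, ma:t) is heavy, so it takes stress.
  → primary stress on syllable 5.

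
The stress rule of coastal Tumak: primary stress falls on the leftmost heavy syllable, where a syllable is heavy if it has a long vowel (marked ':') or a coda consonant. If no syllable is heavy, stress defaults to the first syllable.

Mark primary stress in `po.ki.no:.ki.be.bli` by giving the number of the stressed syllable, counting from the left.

Weights: 1 po L, 2 ki L, 3 no: H, 4 ki L, 5 be L, 6 bli L.
Heavy syllables in the domain: 3. The leftmost is syllable 3 (no:).
Primary stress: syllable 3 → po.ki.ˈno:.ki.be.bli.

3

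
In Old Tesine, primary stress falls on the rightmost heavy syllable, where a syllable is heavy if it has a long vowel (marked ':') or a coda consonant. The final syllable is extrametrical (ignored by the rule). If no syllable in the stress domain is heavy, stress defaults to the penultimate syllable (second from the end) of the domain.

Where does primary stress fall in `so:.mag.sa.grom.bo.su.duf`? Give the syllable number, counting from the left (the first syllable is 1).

The final syllable (7, duf) is extrametrical; the stress domain is syllables 1–6.
Weights: 1 so: H, 2 mag H, 3 sa L, 4 grom H, 5 bo L, 6 su L.
Heavy syllables in the domain: 1, 2, 4. The rightmost is syllable 4 (grom).
Primary stress: syllable 4 → so:.mag.sa.ˈgrom.bo.su.duf.

4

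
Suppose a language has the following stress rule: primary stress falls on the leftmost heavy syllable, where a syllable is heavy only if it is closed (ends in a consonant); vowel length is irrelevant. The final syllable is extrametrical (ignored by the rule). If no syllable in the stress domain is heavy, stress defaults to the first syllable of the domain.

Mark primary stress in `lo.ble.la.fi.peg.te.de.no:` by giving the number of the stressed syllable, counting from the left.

The final syllable (8, no:) is extrametrical; the stress domain is syllables 1–7.
Weights: 1 lo L, 2 ble L, 3 la L, 4 fi L, 5 peg H, 6 te L, 7 de L.
Heavy syllables in the domain: 5. The leftmost is syllable 5 (peg).
Primary stress: syllable 5 → lo.ble.la.fi.ˈpeg.te.de.no:.

5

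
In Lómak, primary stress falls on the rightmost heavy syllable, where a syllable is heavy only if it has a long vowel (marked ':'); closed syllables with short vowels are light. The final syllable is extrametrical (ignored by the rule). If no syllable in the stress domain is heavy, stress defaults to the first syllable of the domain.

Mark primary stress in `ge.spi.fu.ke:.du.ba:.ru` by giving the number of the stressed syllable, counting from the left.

6

The final syllable (7, ru) is extrametrical; the stress domain is syllables 1–6.
Weights: 1 ge L, 2 spi L, 3 fu L, 4 ke: H, 5 du L, 6 ba: H.
Heavy syllables in the domain: 4, 6. The rightmost is syllable 6 (ba:).
Primary stress: syllable 6 → ge.spi.fu.ke:.du.ˈba:.ru.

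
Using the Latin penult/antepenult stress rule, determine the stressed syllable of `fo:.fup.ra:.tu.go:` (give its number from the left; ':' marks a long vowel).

3

Classical Latin: stress the penult if heavy (long vowel or closed), else the antepenult.
Weights: 3 ra: H, 4 tu L, 5 go: H.
The penult (syllable 4, tu) is light, so stress falls on the antepenult (syllable 3, ra:).
Stress on syllable 3: fo:.fup.ˈra:.tu.go:.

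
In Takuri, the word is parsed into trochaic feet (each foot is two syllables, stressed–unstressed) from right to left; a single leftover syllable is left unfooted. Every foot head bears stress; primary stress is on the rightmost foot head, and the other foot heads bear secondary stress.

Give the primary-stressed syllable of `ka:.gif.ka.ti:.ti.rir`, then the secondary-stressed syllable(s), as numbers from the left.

Parse right to left into trochaic (ˈσσ) feet: (ˈka:.gif) (ˈka.ti:) (ˈti.rir).
Foot heads (stressed positions): 1, 3, 5.
End Rule Rightmost: primary stress on the rightmost head = syllable 5.
Secondary stress on 1, 3: ˌka:.gif.ˌka.ti:.ˈti.rir.

primary 5, secondary 1, 3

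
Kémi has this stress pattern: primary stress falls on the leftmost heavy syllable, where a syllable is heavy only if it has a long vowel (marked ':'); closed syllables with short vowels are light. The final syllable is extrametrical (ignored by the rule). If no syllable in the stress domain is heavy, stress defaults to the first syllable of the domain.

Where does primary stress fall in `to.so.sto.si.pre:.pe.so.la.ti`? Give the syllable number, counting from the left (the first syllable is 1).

The final syllable (9, ti) is extrametrical; the stress domain is syllables 1–8.
Weights: 1 to L, 2 so L, 3 sto L, 4 si L, 5 pre: H, 6 pe L, 7 so L, 8 la L.
Heavy syllables in the domain: 5. The leftmost is syllable 5 (pre:).
Primary stress: syllable 5 → to.so.sto.si.ˈpre:.pe.so.la.ti.

5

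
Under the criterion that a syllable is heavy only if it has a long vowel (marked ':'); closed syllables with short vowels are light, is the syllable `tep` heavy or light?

light

`tep`: short vowel, closed (coda /p/). Short vowel → light.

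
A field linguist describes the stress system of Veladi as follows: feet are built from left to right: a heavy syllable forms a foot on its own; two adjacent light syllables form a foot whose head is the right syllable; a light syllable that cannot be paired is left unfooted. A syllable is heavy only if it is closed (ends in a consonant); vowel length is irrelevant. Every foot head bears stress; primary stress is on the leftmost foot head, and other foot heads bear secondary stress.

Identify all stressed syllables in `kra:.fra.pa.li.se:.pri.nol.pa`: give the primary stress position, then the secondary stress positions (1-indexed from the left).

primary 2, secondary 4, 6, 7

Weights: 1 kra: L, 2 fra L, 3 pa L, 4 li L, 5 se: L, 6 pri L, 7 nol H, 8 pa L.
Parse left to right (heavy = foot alone; LL = one foot; stranded L unfooted): (kra:.ˈfra) (pa.ˈli) (se:.ˈpri) (ˈnol) pa.
Foot heads: 2, 4, 6, 7.
Primary stress on the leftmost head = syllable 2.
Secondary stress on 4, 6, 7: kra:.ˈfra.pa.ˌli.se:.ˌpri.ˌnol.pa.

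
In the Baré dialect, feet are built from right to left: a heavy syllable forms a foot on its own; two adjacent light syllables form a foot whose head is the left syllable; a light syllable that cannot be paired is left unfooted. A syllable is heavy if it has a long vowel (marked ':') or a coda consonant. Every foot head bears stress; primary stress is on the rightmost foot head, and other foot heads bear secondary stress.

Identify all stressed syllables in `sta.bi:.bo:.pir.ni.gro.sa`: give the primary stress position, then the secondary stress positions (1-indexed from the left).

primary 6, secondary 2, 3, 4

Weights: 1 sta L, 2 bi: H, 3 bo: H, 4 pir H, 5 ni L, 6 gro L, 7 sa L.
Parse right to left (heavy = foot alone; LL = one foot; stranded L unfooted): sta (ˈbi:) (ˈbo:) (ˈpir) ni (ˈgro.sa).
Foot heads: 2, 3, 4, 6.
Primary stress on the rightmost head = syllable 6.
Secondary stress on 2, 3, 4: sta.ˌbi:.ˌbo:.ˌpir.ni.ˈgro.sa.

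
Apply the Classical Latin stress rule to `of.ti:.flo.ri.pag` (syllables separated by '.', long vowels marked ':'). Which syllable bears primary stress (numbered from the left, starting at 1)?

3

Classical Latin: stress the penult if heavy (long vowel or closed), else the antepenult.
Weights: 3 flo L, 4 ri L, 5 pag H.
The penult (syllable 4, ri) is light, so stress falls on the antepenult (syllable 3, flo).
Stress on syllable 3: of.ti:.ˈflo.ri.pag.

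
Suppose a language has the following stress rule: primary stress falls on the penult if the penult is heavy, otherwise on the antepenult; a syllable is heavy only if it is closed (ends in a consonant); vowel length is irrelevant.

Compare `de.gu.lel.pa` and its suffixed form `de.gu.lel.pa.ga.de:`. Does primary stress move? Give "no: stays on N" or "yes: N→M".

Base `de.gu.lel.pa` (4 syllables):
  Weights: 2 gu L, 3 lel H, 4 pa L.
  The penult (syllable 3, lel) is heavy, so it takes stress.
  → primary stress on syllable 3.
Suffixed `de.gu.lel.pa.ga.de:` (6 syllables):
  Weights: 4 pa L, 5 ga L, 6 de: L.
  The penult (syllable 5, ga) is light, so stress falls on the antepenult (syllable 4, pa).
  → primary stress on syllable 4.

yes: 3→4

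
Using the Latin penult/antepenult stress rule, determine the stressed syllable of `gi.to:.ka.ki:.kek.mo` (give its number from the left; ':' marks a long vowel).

5

Classical Latin: stress the penult if heavy (long vowel or closed), else the antepenult.
Weights: 4 ki: H, 5 kek H, 6 mo L.
The penult (syllable 5, kek) is heavy, so it takes stress.
Stress on syllable 5: gi.to:.ka.ki:.ˈkek.mo.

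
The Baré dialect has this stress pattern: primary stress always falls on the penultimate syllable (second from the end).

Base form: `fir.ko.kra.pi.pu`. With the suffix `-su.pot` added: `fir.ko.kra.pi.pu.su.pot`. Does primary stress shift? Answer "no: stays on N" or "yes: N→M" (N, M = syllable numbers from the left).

yes: 4→6

Base `fir.ko.kra.pi.pu` (5 syllables):
  The word has 5 syllables; the penultimate syllable (second from the end) is syllable 4 (pi).
  → primary stress on syllable 4.
Suffixed `fir.ko.kra.pi.pu.su.pot` (7 syllables):
  The word has 7 syllables; the penultimate syllable (second from the end) is syllable 6 (su).
  → primary stress on syllable 6.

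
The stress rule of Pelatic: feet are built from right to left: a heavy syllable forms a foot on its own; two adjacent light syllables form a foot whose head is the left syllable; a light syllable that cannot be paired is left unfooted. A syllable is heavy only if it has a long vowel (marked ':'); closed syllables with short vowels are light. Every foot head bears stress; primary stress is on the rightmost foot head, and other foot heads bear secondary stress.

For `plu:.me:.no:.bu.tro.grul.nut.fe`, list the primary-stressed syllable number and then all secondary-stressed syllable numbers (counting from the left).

primary 7, secondary 1, 2, 3, 5

Weights: 1 plu: H, 2 me: H, 3 no: H, 4 bu L, 5 tro L, 6 grul L, 7 nut L, 8 fe L.
Parse right to left (heavy = foot alone; LL = one foot; stranded L unfooted): (ˈplu:) (ˈme:) (ˈno:) bu (ˈtro.grul) (ˈnut.fe).
Foot heads: 1, 2, 3, 5, 7.
Primary stress on the rightmost head = syllable 7.
Secondary stress on 1, 2, 3, 5: ˌplu:.ˌme:.ˌno:.bu.ˌtro.grul.ˈnut.fe.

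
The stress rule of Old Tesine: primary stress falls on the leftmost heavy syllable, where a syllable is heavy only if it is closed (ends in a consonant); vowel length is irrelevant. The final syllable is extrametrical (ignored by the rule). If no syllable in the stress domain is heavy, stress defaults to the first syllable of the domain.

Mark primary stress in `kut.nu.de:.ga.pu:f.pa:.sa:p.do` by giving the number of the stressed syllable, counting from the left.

The final syllable (8, do) is extrametrical; the stress domain is syllables 1–7.
Weights: 1 kut H, 2 nu L, 3 de: L, 4 ga L, 5 pu:f H, 6 pa: L, 7 sa:p H.
Heavy syllables in the domain: 1, 5, 7. The leftmost is syllable 1 (kut).
Primary stress: syllable 1 → ˈkut.nu.de:.ga.pu:f.pa:.sa:p.do.

1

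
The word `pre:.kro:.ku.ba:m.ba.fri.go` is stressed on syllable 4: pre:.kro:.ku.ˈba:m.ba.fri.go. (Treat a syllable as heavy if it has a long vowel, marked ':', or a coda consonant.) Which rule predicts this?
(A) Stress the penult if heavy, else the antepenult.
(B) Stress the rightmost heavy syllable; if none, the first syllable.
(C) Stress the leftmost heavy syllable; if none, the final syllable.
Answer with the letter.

B

Rule A → syllable 5 (observed: 4).
Rule B → syllable 4 ✓.
Rule C → syllable 1 (observed: 4).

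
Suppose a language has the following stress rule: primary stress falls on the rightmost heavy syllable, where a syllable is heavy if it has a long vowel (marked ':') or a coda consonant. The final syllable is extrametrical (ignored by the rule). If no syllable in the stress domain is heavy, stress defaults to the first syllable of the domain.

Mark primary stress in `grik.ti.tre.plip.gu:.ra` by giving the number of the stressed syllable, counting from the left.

5

The final syllable (6, ra) is extrametrical; the stress domain is syllables 1–5.
Weights: 1 grik H, 2 ti L, 3 tre L, 4 plip H, 5 gu: H.
Heavy syllables in the domain: 1, 4, 5. The rightmost is syllable 5 (gu:).
Primary stress: syllable 5 → grik.ti.tre.plip.ˈgu:.ra.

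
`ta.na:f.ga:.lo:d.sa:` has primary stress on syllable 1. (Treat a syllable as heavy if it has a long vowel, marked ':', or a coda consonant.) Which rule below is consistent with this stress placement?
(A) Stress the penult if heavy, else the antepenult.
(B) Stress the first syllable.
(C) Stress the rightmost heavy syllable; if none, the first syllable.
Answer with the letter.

Rule A → syllable 4 (observed: 1).
Rule B → syllable 1 ✓.
Rule C → syllable 5 (observed: 1).

B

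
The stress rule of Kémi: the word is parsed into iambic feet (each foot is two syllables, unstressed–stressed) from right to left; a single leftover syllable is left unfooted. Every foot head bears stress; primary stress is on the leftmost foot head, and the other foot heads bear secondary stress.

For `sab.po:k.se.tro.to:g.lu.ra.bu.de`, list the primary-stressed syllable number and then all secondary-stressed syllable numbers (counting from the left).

Parse right to left into iambic (σˈσ) feet: sab (po:k.ˈse) (tro.ˈto:g) (lu.ˈra) (bu.ˈde). Syllable 1 is left unfooted.
Foot heads (stressed positions): 3, 5, 7, 9.
End Rule Leftmost: primary stress on the leftmost head = syllable 3.
Secondary stress on 5, 7, 9: sab.po:k.ˈse.tro.ˌto:g.lu.ˌra.bu.ˌde.

primary 3, secondary 5, 7, 9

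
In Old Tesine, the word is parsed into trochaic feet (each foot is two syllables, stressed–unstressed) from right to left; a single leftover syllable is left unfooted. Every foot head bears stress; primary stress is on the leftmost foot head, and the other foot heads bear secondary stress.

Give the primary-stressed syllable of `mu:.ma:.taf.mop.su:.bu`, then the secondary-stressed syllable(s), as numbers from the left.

Parse right to left into trochaic (ˈσσ) feet: (ˈmu:.ma:) (ˈtaf.mop) (ˈsu:.bu).
Foot heads (stressed positions): 1, 3, 5.
End Rule Leftmost: primary stress on the leftmost head = syllable 1.
Secondary stress on 3, 5: ˈmu:.ma:.ˌtaf.mop.ˌsu:.bu.

primary 1, secondary 3, 5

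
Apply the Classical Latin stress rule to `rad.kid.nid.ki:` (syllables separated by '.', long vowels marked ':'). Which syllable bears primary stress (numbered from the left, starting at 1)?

3

Classical Latin: stress the penult if heavy (long vowel or closed), else the antepenult.
Weights: 2 kid H, 3 nid H, 4 ki: H.
The penult (syllable 3, nid) is heavy, so it takes stress.
Stress on syllable 3: rad.kid.ˈnid.ki:.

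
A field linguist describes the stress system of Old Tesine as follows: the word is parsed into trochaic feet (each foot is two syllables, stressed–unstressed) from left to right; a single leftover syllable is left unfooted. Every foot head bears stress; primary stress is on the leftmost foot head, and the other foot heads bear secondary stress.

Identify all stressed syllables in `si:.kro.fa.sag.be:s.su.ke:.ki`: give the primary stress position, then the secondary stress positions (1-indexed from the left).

primary 1, secondary 3, 5, 7

Parse left to right into trochaic (ˈσσ) feet: (ˈsi:.kro) (ˈfa.sag) (ˈbe:s.su) (ˈke:.ki).
Foot heads (stressed positions): 1, 3, 5, 7.
End Rule Leftmost: primary stress on the leftmost head = syllable 1.
Secondary stress on 3, 5, 7: ˈsi:.kro.ˌfa.sag.ˌbe:s.su.ˌke:.ki.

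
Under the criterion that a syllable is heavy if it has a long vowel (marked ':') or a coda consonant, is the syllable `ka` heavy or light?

`ka`: short vowel, open (no coda). Short vowel, open → light.

light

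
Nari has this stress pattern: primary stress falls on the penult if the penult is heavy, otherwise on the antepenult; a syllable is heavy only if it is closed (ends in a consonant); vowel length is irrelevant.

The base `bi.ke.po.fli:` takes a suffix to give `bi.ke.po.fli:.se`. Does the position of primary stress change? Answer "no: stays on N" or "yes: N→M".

Base `bi.ke.po.fli:` (4 syllables):
  Weights: 2 ke L, 3 po L, 4 fli: L.
  The penult (syllable 3, po) is light, so stress falls on the antepenult (syllable 2, ke).
  → primary stress on syllable 2.
Suffixed `bi.ke.po.fli:.se` (5 syllables):
  Weights: 3 po L, 4 fli: L, 5 se L.
  The penult (syllable 4, fli:) is light, so stress falls on the antepenult (syllable 3, po).
  → primary stress on syllable 3.

yes: 2→3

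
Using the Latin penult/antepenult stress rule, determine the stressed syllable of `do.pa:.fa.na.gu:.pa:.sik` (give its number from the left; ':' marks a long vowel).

Classical Latin: stress the penult if heavy (long vowel or closed), else the antepenult.
Weights: 5 gu: H, 6 pa: H, 7 sik H.
The penult (syllable 6, pa:) is heavy, so it takes stress.
Stress on syllable 6: do.pa:.fa.na.gu:.ˈpa:.sik.

6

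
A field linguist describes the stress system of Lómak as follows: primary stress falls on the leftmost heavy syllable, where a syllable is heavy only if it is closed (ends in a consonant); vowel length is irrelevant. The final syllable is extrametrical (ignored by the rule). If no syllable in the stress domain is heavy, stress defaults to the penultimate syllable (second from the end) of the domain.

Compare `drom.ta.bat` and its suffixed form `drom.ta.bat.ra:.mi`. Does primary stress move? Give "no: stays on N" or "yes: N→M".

Base `drom.ta.bat` (3 syllables):
  The final syllable (3, bat) is extrametrical; the stress domain is syllables 1–2.
  Weights: 1 drom H, 2 ta L.
  Heavy syllables in the domain: 1. The leftmost is syllable 1 (drom).
  → primary stress on syllable 1.
Suffixed `drom.ta.bat.ra:.mi` (5 syllables):
  The final syllable (5, mi) is extrametrical; the stress domain is syllables 1–4.
  Weights: 1 drom H, 2 ta L, 3 bat H, 4 ra: L.
  Heavy syllables in the domain: 1, 3. The leftmost is syllable 1 (drom).
  → primary stress on syllable 1.

no: stays on 1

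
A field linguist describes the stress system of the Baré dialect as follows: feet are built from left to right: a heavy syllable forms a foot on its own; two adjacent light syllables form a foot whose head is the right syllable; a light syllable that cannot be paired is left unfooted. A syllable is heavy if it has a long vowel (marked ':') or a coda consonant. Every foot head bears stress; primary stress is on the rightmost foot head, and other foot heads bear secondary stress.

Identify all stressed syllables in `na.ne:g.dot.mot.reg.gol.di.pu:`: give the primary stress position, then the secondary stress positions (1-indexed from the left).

Weights: 1 na L, 2 ne:g H, 3 dot H, 4 mot H, 5 reg H, 6 gol H, 7 di L, 8 pu: H.
Parse left to right (heavy = foot alone; LL = one foot; stranded L unfooted): na (ˈne:g) (ˈdot) (ˈmot) (ˈreg) (ˈgol) di (ˈpu:).
Foot heads: 2, 3, 4, 5, 6, 8.
Primary stress on the rightmost head = syllable 8.
Secondary stress on 2, 3, 4, 5, 6: na.ˌne:g.ˌdot.ˌmot.ˌreg.ˌgol.di.ˈpu:.

primary 8, secondary 2, 3, 4, 5, 6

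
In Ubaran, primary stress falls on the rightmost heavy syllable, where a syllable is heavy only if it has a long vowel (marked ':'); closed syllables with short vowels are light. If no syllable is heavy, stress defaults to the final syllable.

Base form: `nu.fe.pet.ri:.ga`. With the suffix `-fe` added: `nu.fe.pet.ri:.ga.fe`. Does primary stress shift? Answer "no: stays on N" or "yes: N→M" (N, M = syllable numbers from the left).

Base `nu.fe.pet.ri:.ga` (5 syllables):
  Weights: 1 nu L, 2 fe L, 3 pet L, 4 ri: H, 5 ga L.
  Heavy syllables in the domain: 4. The rightmost is syllable 4 (ri:).
  → primary stress on syllable 4.
Suffixed `nu.fe.pet.ri:.ga.fe` (6 syllables):
  Weights: 1 nu L, 2 fe L, 3 pet L, 4 ri: H, 5 ga L, 6 fe L.
  Heavy syllables in the domain: 4. The rightmost is syllable 4 (ri:).
  → primary stress on syllable 4.

no: stays on 4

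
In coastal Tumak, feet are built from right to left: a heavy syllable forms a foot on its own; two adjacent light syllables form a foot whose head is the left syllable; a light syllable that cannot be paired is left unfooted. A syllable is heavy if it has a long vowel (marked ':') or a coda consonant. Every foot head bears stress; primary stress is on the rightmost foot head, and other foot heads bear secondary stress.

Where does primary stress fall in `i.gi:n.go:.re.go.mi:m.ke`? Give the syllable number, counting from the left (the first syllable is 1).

6

Weights: 1 i L, 2 gi:n H, 3 go: H, 4 re L, 5 go L, 6 mi:m H, 7 ke L.
Parse right to left (heavy = foot alone; LL = one foot; stranded L unfooted): i (ˈgi:n) (ˈgo:) (ˈre.go) (ˈmi:m) ke.
Foot heads: 2, 3, 4, 6.
Primary stress on the rightmost head = syllable 6.
Primary stress: syllable 6 → i.gi:n.go:.re.go.ˈmi:m.ke.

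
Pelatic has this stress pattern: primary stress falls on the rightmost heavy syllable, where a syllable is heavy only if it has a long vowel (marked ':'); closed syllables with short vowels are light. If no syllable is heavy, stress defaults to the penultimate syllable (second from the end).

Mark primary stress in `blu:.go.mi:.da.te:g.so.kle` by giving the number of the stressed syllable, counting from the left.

5

Weights: 1 blu: H, 2 go L, 3 mi: H, 4 da L, 5 te:g H, 6 so L, 7 kle L.
Heavy syllables in the domain: 1, 3, 5. The rightmost is syllable 5 (te:g).
Primary stress: syllable 5 → blu:.go.mi:.da.ˈte:g.so.kle.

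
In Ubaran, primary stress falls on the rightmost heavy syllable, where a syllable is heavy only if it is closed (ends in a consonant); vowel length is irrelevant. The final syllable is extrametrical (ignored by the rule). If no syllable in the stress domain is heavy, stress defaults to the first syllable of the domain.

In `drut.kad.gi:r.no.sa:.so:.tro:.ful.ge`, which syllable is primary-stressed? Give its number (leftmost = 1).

The final syllable (9, ge) is extrametrical; the stress domain is syllables 1–8.
Weights: 1 drut H, 2 kad H, 3 gi:r H, 4 no L, 5 sa: L, 6 so: L, 7 tro: L, 8 ful H.
Heavy syllables in the domain: 1, 2, 3, 8. The rightmost is syllable 8 (ful).
Primary stress: syllable 8 → drut.kad.gi:r.no.sa:.so:.tro:.ˈful.ge.

8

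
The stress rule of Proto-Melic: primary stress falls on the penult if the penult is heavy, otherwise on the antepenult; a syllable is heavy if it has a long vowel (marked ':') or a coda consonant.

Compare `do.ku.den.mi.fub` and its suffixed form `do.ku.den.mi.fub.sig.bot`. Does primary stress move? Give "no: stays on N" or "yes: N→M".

Base `do.ku.den.mi.fub` (5 syllables):
  Weights: 3 den H, 4 mi L, 5 fub H.
  The penult (syllable 4, mi) is light, so stress falls on the antepenult (syllable 3, den).
  → primary stress on syllable 3.
Suffixed `do.ku.den.mi.fub.sig.bot` (7 syllables):
  Weights: 5 fub H, 6 sig H, 7 bot H.
  The penult (syllable 6, sig) is heavy, so it takes stress.
  → primary stress on syllable 6.

yes: 3→6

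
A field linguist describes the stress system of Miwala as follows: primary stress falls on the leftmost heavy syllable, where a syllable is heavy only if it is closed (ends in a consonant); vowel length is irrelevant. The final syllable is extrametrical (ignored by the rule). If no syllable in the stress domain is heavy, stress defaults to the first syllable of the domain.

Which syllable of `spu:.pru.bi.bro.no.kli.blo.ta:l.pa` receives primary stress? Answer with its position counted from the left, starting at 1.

8

The final syllable (9, pa) is extrametrical; the stress domain is syllables 1–8.
Weights: 1 spu: L, 2 pru L, 3 bi L, 4 bro L, 5 no L, 6 kli L, 7 blo L, 8 ta:l H.
Heavy syllables in the domain: 8. The leftmost is syllable 8 (ta:l).
Primary stress: syllable 8 → spu:.pru.bi.bro.no.kli.blo.ˈta:l.pa.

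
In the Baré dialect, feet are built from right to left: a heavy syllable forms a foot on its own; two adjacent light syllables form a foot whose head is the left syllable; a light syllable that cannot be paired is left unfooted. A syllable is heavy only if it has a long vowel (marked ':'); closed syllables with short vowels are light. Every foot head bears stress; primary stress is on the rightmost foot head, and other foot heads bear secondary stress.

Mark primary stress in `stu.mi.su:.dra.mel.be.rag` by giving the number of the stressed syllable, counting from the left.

6

Weights: 1 stu L, 2 mi L, 3 su: H, 4 dra L, 5 mel L, 6 be L, 7 rag L.
Parse right to left (heavy = foot alone; LL = one foot; stranded L unfooted): (ˈstu.mi) (ˈsu:) (ˈdra.mel) (ˈbe.rag).
Foot heads: 1, 3, 4, 6.
Primary stress on the rightmost head = syllable 6.
Primary stress: syllable 6 → stu.mi.su:.dra.mel.ˈbe.rag.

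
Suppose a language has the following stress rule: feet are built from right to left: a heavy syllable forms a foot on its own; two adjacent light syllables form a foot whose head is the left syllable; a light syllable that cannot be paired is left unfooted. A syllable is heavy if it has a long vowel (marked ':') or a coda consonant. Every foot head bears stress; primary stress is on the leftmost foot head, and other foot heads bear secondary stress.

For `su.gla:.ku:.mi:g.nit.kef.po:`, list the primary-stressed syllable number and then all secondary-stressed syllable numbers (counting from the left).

primary 2, secondary 3, 4, 5, 6, 7

Weights: 1 su L, 2 gla: H, 3 ku: H, 4 mi:g H, 5 nit H, 6 kef H, 7 po: H.
Parse right to left (heavy = foot alone; LL = one foot; stranded L unfooted): su (ˈgla:) (ˈku:) (ˈmi:g) (ˈnit) (ˈkef) (ˈpo:).
Foot heads: 2, 3, 4, 5, 6, 7.
Primary stress on the leftmost head = syllable 2.
Secondary stress on 3, 4, 5, 6, 7: su.ˈgla:.ˌku:.ˌmi:g.ˌnit.ˌkef.ˌpo:.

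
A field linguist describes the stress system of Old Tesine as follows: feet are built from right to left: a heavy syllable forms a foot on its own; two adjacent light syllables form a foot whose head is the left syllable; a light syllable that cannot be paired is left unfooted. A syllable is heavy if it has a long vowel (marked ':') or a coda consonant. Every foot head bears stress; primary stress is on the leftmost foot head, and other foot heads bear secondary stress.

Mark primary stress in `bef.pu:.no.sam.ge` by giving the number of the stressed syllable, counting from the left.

1

Weights: 1 bef H, 2 pu: H, 3 no L, 4 sam H, 5 ge L.
Parse right to left (heavy = foot alone; LL = one foot; stranded L unfooted): (ˈbef) (ˈpu:) no (ˈsam) ge.
Foot heads: 1, 2, 4.
Primary stress on the leftmost head = syllable 1.
Primary stress: syllable 1 → ˈbef.pu:.no.sam.ge.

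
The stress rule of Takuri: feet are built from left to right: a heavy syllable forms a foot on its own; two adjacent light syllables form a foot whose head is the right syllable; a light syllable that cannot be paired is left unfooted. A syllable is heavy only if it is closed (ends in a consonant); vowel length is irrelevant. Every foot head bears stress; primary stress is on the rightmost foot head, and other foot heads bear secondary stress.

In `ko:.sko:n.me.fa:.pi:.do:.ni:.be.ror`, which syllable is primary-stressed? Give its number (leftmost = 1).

9

Weights: 1 ko: L, 2 sko:n H, 3 me L, 4 fa: L, 5 pi: L, 6 do: L, 7 ni: L, 8 be L, 9 ror H.
Parse left to right (heavy = foot alone; LL = one foot; stranded L unfooted): ko: (ˈsko:n) (me.ˈfa:) (pi:.ˈdo:) (ni:.ˈbe) (ˈror).
Foot heads: 2, 4, 6, 8, 9.
Primary stress on the rightmost head = syllable 9.
Primary stress: syllable 9 → ko:.sko:n.me.fa:.pi:.do:.ni:.be.ˈror.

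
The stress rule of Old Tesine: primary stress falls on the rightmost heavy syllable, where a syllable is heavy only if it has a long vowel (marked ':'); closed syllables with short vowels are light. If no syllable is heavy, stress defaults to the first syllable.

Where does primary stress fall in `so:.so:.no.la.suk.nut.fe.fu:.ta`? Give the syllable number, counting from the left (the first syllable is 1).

8

Weights: 1 so: H, 2 so: H, 3 no L, 4 la L, 5 suk L, 6 nut L, 7 fe L, 8 fu: H, 9 ta L.
Heavy syllables in the domain: 1, 2, 8. The rightmost is syllable 8 (fu:).
Primary stress: syllable 8 → so:.so:.no.la.suk.nut.fe.ˈfu:.ta.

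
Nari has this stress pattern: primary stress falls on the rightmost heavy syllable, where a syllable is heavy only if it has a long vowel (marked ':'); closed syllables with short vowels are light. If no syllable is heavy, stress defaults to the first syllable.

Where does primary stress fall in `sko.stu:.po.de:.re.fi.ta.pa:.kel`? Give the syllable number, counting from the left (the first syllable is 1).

8

Weights: 1 sko L, 2 stu: H, 3 po L, 4 de: H, 5 re L, 6 fi L, 7 ta L, 8 pa: H, 9 kel L.
Heavy syllables in the domain: 2, 4, 8. The rightmost is syllable 8 (pa:).
Primary stress: syllable 8 → sko.stu:.po.de:.re.fi.ta.ˈpa:.kel.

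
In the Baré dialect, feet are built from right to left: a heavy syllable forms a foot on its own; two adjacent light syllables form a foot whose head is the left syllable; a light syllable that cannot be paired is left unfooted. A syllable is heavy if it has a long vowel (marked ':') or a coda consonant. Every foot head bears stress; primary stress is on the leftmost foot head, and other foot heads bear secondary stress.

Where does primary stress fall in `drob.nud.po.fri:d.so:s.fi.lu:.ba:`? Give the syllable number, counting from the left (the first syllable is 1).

1

Weights: 1 drob H, 2 nud H, 3 po L, 4 fri:d H, 5 so:s H, 6 fi L, 7 lu: H, 8 ba: H.
Parse right to left (heavy = foot alone; LL = one foot; stranded L unfooted): (ˈdrob) (ˈnud) po (ˈfri:d) (ˈso:s) fi (ˈlu:) (ˈba:).
Foot heads: 1, 2, 4, 5, 7, 8.
Primary stress on the leftmost head = syllable 1.
Primary stress: syllable 1 → ˈdrob.nud.po.fri:d.so:s.fi.lu:.ba:.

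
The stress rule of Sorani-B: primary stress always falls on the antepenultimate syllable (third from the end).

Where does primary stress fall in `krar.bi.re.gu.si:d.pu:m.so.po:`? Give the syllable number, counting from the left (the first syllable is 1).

6

The word has 8 syllables; the antepenultimate syllable (third from the end) is syllable 6 (pu:m).
Primary stress: syllable 6 → krar.bi.re.gu.si:d.ˈpu:m.so.po:.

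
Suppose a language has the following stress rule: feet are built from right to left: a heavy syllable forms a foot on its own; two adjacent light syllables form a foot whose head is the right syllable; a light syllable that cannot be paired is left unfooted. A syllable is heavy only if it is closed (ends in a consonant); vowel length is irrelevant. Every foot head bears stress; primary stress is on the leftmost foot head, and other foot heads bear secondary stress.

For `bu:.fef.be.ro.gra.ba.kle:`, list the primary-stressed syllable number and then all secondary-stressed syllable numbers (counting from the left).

primary 2, secondary 5, 7

Weights: 1 bu: L, 2 fef H, 3 be L, 4 ro L, 5 gra L, 6 ba L, 7 kle: L.
Parse right to left (heavy = foot alone; LL = one foot; stranded L unfooted): bu: (ˈfef) be (ro.ˈgra) (ba.ˈkle:).
Foot heads: 2, 5, 7.
Primary stress on the leftmost head = syllable 2.
Secondary stress on 5, 7: bu:.ˈfef.be.ro.ˌgra.ba.ˌkle:.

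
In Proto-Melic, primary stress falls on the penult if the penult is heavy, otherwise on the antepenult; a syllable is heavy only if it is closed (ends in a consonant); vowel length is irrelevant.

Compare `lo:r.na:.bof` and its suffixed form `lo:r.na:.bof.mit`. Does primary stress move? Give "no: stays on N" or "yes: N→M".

yes: 1→3

Base `lo:r.na:.bof` (3 syllables):
  Weights: 1 lo:r H, 2 na: L, 3 bof H.
  The penult (syllable 2, na:) is light, so stress falls on the antepenult (syllable 1, lo:r).
  → primary stress on syllable 1.
Suffixed `lo:r.na:.bof.mit` (4 syllables):
  Weights: 2 na: L, 3 bof H, 4 mit H.
  The penult (syllable 3, bof) is heavy, so it takes stress.
  → primary stress on syllable 3.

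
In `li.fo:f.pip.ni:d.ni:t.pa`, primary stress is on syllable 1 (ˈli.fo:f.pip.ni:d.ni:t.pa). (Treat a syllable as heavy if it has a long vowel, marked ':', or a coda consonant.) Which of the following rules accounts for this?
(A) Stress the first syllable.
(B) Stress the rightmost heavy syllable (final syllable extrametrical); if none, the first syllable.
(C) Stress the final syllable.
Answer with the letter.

A

Rule A → syllable 1 ✓.
Rule B → syllable 5 (observed: 1).
Rule C → syllable 6 (observed: 1).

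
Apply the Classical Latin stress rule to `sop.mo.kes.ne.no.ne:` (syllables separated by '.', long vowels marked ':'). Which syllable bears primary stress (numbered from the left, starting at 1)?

4

Classical Latin: stress the penult if heavy (long vowel or closed), else the antepenult.
Weights: 4 ne L, 5 no L, 6 ne: H.
The penult (syllable 5, no) is light, so stress falls on the antepenult (syllable 4, ne).
Stress on syllable 4: sop.mo.kes.ˈne.no.ne:.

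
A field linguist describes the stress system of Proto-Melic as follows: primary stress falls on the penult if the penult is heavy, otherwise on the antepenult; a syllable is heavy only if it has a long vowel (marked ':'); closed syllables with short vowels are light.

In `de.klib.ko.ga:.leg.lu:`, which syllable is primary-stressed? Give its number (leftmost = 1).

Weights: 4 ga: H, 5 leg L, 6 lu: H.
The penult (syllable 5, leg) is light, so stress falls on the antepenult (syllable 4, ga:).
Primary stress: syllable 4 → de.klib.ko.ˈga:.leg.lu:.

4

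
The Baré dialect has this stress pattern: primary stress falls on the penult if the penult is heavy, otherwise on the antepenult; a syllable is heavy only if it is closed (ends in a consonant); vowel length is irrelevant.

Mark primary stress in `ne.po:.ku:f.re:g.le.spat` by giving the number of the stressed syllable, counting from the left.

4

Weights: 4 re:g H, 5 le L, 6 spat H.
The penult (syllable 5, le) is light, so stress falls on the antepenult (syllable 4, re:g).
Primary stress: syllable 4 → ne.po:.ku:f.ˈre:g.le.spat.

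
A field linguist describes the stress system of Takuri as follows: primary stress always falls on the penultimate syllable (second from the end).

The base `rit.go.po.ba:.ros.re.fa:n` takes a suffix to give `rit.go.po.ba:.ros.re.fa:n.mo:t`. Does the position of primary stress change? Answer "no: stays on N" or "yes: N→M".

yes: 6→7

Base `rit.go.po.ba:.ros.re.fa:n` (7 syllables):
  The word has 7 syllables; the penultimate syllable (second from the end) is syllable 6 (re).
  → primary stress on syllable 6.
Suffixed `rit.go.po.ba:.ros.re.fa:n.mo:t` (8 syllables):
  The word has 8 syllables; the penultimate syllable (second from the end) is syllable 7 (fa:n).
  → primary stress on syllable 7.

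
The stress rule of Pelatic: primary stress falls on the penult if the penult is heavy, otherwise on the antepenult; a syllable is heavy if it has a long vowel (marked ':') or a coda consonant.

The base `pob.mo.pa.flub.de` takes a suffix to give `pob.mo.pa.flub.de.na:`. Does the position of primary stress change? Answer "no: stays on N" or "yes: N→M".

Base `pob.mo.pa.flub.de` (5 syllables):
  Weights: 3 pa L, 4 flub H, 5 de L.
  The penult (syllable 4, flub) is heavy, so it takes stress.
  → primary stress on syllable 4.
Suffixed `pob.mo.pa.flub.de.na:` (6 syllables):
  Weights: 4 flub H, 5 de L, 6 na: H.
  The penult (syllable 5, de) is light, so stress falls on the antepenult (syllable 4, flub).
  → primary stress on syllable 4.

no: stays on 4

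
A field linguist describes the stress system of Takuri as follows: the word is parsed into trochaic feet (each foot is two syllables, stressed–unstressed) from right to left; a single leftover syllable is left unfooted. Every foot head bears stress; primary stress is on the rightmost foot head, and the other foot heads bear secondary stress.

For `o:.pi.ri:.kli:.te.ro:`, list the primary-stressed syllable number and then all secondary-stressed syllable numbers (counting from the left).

primary 5, secondary 1, 3

Parse right to left into trochaic (ˈσσ) feet: (ˈo:.pi) (ˈri:.kli:) (ˈte.ro:).
Foot heads (stressed positions): 1, 3, 5.
End Rule Rightmost: primary stress on the rightmost head = syllable 5.
Secondary stress on 1, 3: ˌo:.pi.ˌri:.kli:.ˈte.ro:.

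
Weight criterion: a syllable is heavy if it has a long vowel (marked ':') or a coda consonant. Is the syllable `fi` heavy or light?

`fi`: short vowel, open (no coda). Short vowel, open → light.

light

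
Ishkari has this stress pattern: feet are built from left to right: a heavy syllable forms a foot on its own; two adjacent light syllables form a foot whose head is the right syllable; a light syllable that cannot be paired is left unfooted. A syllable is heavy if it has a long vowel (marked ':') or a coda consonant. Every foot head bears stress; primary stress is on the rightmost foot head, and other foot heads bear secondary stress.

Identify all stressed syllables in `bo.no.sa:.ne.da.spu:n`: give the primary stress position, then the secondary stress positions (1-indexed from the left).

Weights: 1 bo L, 2 no L, 3 sa: H, 4 ne L, 5 da L, 6 spu:n H.
Parse left to right (heavy = foot alone; LL = one foot; stranded L unfooted): (bo.ˈno) (ˈsa:) (ne.ˈda) (ˈspu:n).
Foot heads: 2, 3, 5, 6.
Primary stress on the rightmost head = syllable 6.
Secondary stress on 2, 3, 5: bo.ˌno.ˌsa:.ne.ˌda.ˈspu:n.

primary 6, secondary 2, 3, 5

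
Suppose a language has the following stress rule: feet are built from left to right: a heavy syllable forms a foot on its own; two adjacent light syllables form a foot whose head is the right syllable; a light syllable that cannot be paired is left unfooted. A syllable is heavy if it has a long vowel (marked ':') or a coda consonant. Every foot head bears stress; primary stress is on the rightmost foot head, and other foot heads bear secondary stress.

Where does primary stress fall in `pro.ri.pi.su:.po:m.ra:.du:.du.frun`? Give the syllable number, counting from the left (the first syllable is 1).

9

Weights: 1 pro L, 2 ri L, 3 pi L, 4 su: H, 5 po:m H, 6 ra: H, 7 du: H, 8 du L, 9 frun H.
Parse left to right (heavy = foot alone; LL = one foot; stranded L unfooted): (pro.ˈri) pi (ˈsu:) (ˈpo:m) (ˈra:) (ˈdu:) du (ˈfrun).
Foot heads: 2, 4, 5, 6, 7, 9.
Primary stress on the rightmost head = syllable 9.
Primary stress: syllable 9 → pro.ri.pi.su:.po:m.ra:.du:.du.ˈfrun.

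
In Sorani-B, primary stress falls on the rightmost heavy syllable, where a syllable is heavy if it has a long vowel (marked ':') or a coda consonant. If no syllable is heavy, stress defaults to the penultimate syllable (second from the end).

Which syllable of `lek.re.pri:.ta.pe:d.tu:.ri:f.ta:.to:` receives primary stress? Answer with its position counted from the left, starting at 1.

9

Weights: 1 lek H, 2 re L, 3 pri: H, 4 ta L, 5 pe:d H, 6 tu: H, 7 ri:f H, 8 ta: H, 9 to: H.
Heavy syllables in the domain: 1, 3, 5, 6, 7, 8, 9. The rightmost is syllable 9 (to:).
Primary stress: syllable 9 → lek.re.pri:.ta.pe:d.tu:.ri:f.ta:.ˈto:.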